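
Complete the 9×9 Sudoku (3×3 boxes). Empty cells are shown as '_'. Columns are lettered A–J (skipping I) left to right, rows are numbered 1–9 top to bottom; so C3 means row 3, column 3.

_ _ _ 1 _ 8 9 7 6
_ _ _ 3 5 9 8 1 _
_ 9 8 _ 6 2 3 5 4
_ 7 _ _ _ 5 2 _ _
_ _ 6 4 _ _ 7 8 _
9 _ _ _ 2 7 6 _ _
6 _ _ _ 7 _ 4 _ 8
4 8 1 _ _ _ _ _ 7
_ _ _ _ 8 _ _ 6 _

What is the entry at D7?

5

E1 = 4 (sole candidate).
J2 = 2 (sole candidate).
D3 = 7 (sole candidate).
D6 = 8 (sole candidate).
G8 = 5 (sole candidate).
G9 = 1 (sole candidate).
A2 = 7 (sole candidate).
C2 = 4 (sole candidate).
A3 = 1 (sole candidate).
C4 = 3 (sole candidate).
C6 = 5 (sole candidate).
C1 = 2 (sole candidate).
B2 = 6 (sole candidate).
A4 = 8 (sole candidate).
A5 = 2 (sole candidate).
B5 = 1 (sole candidate).
F5 = 3 (sole candidate).
B6 = 4 (sole candidate).
H6 = 3 (sole candidate).
J6 = 1 (sole candidate).
C7 = 9 (sole candidate).
F7 = 1 (sole candidate).
H7 = 2 (sole candidate).
F8 = 6 (sole candidate).
H8 = 9 (sole candidate).
C9 = 7 (sole candidate).
F9 = 4 (sole candidate).
J9 = 3 (sole candidate).
H4 = 4 (sole candidate).
J4 = 9 (sole candidate).
E5 = 9 (sole candidate).
J5 = 5 (sole candidate).
D7 = 5: row 7 has {1,2,4,6,7,8,9}; col 4 has {1,3,4,7,8}; box has {1,4,6,7,8} → only 5 remains.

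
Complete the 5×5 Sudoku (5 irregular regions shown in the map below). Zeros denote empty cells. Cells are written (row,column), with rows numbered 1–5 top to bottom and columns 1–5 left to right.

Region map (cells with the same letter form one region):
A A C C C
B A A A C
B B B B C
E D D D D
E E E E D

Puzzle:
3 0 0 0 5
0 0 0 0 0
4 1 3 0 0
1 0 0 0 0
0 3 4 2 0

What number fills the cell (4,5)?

4

(3,4) = 5: row 3 has {1,3,4}; col 4 has {2}; region has {1,3,4} → only 5 remains.
(3,5) = 2: row 3 has {1,3,4,5}; col 5 has {5}; region has {5} → only 2 remains.
(5,1) = 5: row 5 has {2,3,4}; col 1 has {1,3,4}; region has {1,2,3,4} → only 5 remains.
(5,5) = 1: row 5 has {2,3,4,5}; col 5 has {2,5}; region has {} → only 1 remains.
(1,3) = 1: row 1 has {3,5}; col 3 has {3,4}; region has {2,5} → only 1 remains.
(1,4) = 4: row 1 has {1,3,5}; col 4 has {2,5}; region has {1,2,5} → only 4 remains.
(2,1) = 2: row 2 has {}; col 1 has {1,3,4,5}; region has {1,3,4,5} → only 2 remains.
(2,3) = 5: row 2 has {2}; col 3 has {1,3,4}; region has {3} → only 5 remains.
(2,4) = 1: row 2 has {2,5}; col 4 has {2,4,5}; region has {3,5} → only 1 remains.
(2,5) = 3: row 2 has {1,2,5}; col 5 has {1,2,5}; region has {1,2,4,5} → only 3 remains.
(4,3) = 2: row 4 has {1}; col 3 has {1,3,4,5}; region has {1} → only 2 remains.
(4,4) = 3: row 4 has {1,2}; col 4 has {1,2,4,5}; region has {1,2} → only 3 remains.
(4,5) = 4: row 4 has {1,2,3}; col 5 has {1,2,3,5}; region has {1,2,3} → only 4 remains.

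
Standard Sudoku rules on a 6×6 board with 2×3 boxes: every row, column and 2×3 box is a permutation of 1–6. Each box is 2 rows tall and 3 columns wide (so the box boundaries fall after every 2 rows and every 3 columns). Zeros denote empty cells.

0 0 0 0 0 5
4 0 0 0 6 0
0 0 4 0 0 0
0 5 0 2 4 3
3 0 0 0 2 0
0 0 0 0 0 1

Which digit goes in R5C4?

5

R2C6 = 2 (sole candidate).
R3C6 = 6 (sole candidate).
R5C6 = 4 (sole candidate).
R1C4 = 4 (hidden single in row 1).
R2C3 = 5 (hidden single in row 2).
R3C2 = 3 (hidden single in row 3).
R2C2 = 1 (sole candidate).
R2C4 = 3 (sole candidate).
R5C2 = 6 (sole candidate).
R5C3 = 1 (sole candidate).
R5C4 = 5: row 5 has {1,2,3,4,6}; col 4 has {2,3,4}; box has {1,2,4} → only 5 remains.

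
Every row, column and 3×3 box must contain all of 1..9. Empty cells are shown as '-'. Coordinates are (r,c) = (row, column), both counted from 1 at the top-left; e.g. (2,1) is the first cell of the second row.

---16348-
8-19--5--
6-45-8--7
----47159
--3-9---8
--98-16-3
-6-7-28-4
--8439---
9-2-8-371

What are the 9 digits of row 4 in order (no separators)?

286347159

(1,9) = 2 (sole candidate).
(2,6) = 4 (sole candidate).
(2,9) = 6 (sole candidate).
(3,5) = 2 (sole candidate).
(3,7) = 9 (sole candidate).
(4,1) = 2: row 4 has {1,4,5,7,9}; col 1 has {6,8,9}; box has {3,9} → only 2 remains.
(4,2) = 8: row 4 has {1,2,4,5,7,9}; col 2 has {6}; box has {2,3,9} → only 8 remains.
(4,3) = 6: row 4 has {1,2,4,5,7,8,9}; col 3 has {1,2,3,4,8,9}; box has {2,3,8,9} → only 6 remains.
(4,4) = 3: row 4 has {1,2,4,5,6,7,8,9}; col 4 has {1,4,5,7,8,9}; box has {1,4,7,8,9} → only 3 remains.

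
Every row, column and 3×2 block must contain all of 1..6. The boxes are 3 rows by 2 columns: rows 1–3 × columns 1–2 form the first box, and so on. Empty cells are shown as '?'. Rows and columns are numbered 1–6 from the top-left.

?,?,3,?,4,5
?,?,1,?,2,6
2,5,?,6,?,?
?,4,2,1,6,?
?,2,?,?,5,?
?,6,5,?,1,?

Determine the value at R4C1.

R1C2 = 1: row 1 has {3,4,5}; col 2 has {2,4,5,6}; box has {2,5} → only 1 remains.
R1C4 = 2: row 1 has {1,3,4,5}; col 4 has {1,6}; box has {1,3,6} → only 2 remains.
R2C2 = 3: row 2 has {1,2,6}; col 2 has {1,2,4,5,6}; box has {1,2,5} → only 3 remains.
R3C3 = 4: row 3 has {2,5,6}; col 3 has {1,2,3,5}; box has {1,2,3,6} → only 4 remains.
R3C5 = 3: row 3 has {2,4,5,6}; col 5 has {1,2,4,5,6}; box has {2,4,5,6} → only 3 remains.
R3C6 = 1: row 3 has {2,3,4,5,6}; col 6 has {5,6}; box has {2,3,4,5,6} → only 1 remains.
R4C6 = 3: row 4 has {1,2,4,6}; col 6 has {1,5,6}; box has {1,5,6} → only 3 remains.
R5C3 = 6: row 5 has {2,5}; col 3 has {1,2,3,4,5}; box has {1,2,5} → only 6 remains.
R5C6 = 4: row 5 has {2,5,6}; col 6 has {1,3,5,6}; box has {1,3,5,6} → only 4 remains.
R6C1 = 3: row 6 has {1,5,6}; col 1 has {2}; box has {2,4,6} → only 3 remains.
R6C4 = 4: row 6 has {1,3,5,6}; col 4 has {1,2,6}; box has {1,2,5,6} → only 4 remains.
R6C6 = 2: row 6 has {1,3,4,5,6}; col 6 has {1,3,4,5,6}; box has {1,3,4,5,6} → only 2 remains.
R1C1 = 6: row 1 has {1,2,3,4,5}; col 1 has {2,3}; box has {1,2,3,5} → only 6 remains.
R2C1 = 4: row 2 has {1,2,3,6}; col 1 has {2,3,6}; box has {1,2,3,5,6} → only 4 remains.
R2C4 = 5: row 2 has {1,2,3,4,6}; col 4 has {1,2,4,6}; box has {1,2,3,4,6} → only 5 remains.
R4C1 = 5: row 4 has {1,2,3,4,6}; col 1 has {2,3,4,6}; box has {2,3,4,6} → only 5 remains.

5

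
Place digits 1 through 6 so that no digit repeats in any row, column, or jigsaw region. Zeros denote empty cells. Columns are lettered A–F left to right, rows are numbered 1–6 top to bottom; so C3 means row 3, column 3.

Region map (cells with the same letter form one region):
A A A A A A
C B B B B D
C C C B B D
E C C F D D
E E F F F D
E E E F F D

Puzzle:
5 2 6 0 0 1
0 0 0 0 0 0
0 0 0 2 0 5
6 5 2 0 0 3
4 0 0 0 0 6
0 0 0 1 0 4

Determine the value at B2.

F2 = 2: row 2 has {}; col 6 has {1,3,4,5,6}; region has {3,4,5,6} → only 2 remains.
D4 = 4: row 4 has {2,3,5,6}; col 4 has {1,2}; region has {1} → only 4 remains.
E4 = 1: row 4 has {2,3,4,5,6}; col 5 has {}; region has {2,3,4,5,6} → only 1 remains.
B6 = 3: row 6 has {1,4}; col 2 has {2,5}; region has {4,6} → only 3 remains.
C6 = 5: row 6 has {1,3,4}; col 3 has {2,6}; region has {3,4,6} → only 5 remains.
D1 = 3: row 1 has {1,2,5,6}; col 4 has {1,2,4}; region has {1,2,5,6} → only 3 remains.
E1 = 4: row 1 has {1,2,3,5,6}; col 5 has {1}; region has {1,2,3,5,6} → only 4 remains.
B5 = 1: row 5 has {4,6}; col 2 has {2,3,5}; region has {3,4,5,6} → only 1 remains.
C5 = 3: row 5 has {1,4,6}; col 3 has {2,5,6}; region has {1,4} → only 3 remains.
D5 = 5: row 5 has {1,3,4,6}; col 4 has {1,2,3,4}; region has {1,3,4} → only 5 remains.
E5 = 2: row 5 has {1,3,4,5,6}; col 5 has {1,4}; region has {1,3,4,5} → only 2 remains.
A6 = 2: row 6 has {1,3,4,5}; col 1 has {4,5,6}; region has {1,3,4,5,6} → only 2 remains.
E6 = 6: row 6 has {1,2,3,4,5}; col 5 has {1,2,4}; region has {1,2,3,4,5} → only 6 remains.
D2 = 6: row 2 has {2}; col 4 has {1,2,3,4,5}; region has {2} → only 6 remains.
E3 = 3: row 3 has {2,5}; col 5 has {1,2,4,6}; region has {2,6} → only 3 remains.
B2 = 4: row 2 has {2,6}; col 2 has {1,2,3,5}; region has {2,3,6} → only 4 remains.

4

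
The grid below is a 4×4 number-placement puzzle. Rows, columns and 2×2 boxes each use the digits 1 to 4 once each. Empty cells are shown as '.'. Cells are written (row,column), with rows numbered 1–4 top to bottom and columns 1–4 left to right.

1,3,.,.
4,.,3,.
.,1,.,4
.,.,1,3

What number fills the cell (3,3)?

(1,4) = 2: row 1 has {1,3}; col 4 has {3,4}; box has {3} → only 2 remains.
(2,2) = 2: row 2 has {3,4}; col 2 has {1,3}; box has {1,3,4} → only 2 remains.
(2,4) = 1: row 2 has {2,3,4}; col 4 has {2,3,4}; box has {2,3} → only 1 remains.
(3,3) = 2: row 3 has {1,4}; col 3 has {1,3}; box has {1,3,4} → only 2 remains.

2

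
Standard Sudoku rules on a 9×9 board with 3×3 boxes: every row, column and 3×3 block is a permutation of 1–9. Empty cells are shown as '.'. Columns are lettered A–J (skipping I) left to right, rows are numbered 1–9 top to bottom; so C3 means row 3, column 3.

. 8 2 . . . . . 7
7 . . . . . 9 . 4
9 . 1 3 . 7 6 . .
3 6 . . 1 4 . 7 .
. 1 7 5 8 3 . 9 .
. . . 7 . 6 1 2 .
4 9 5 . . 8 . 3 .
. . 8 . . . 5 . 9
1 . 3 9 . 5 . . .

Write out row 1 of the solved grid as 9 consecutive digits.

582469317

G1 = 3: row 1 has {2,7,8}; col 7 has {1,5,6,9}; box has {4,6,7,9} → only 3 remains.
C2 = 6: row 2 has {4,7,9}; col 3 has {1,2,3,5,7,8}; box has {1,2,7,8,9} → only 6 remains.
C4 = 9: row 4 has {1,3,4,6,7}; col 3 has {1,2,3,5,6,7,8}; box has {1,3,6,7} → only 9 remains.
D4 = 2: row 4 has {1,3,4,6,7,9}; col 4 has {3,5,7,9}; box has {1,3,4,5,6,7,8} → only 2 remains.
G4 = 8: row 4 has {1,2,3,4,6,7,9}; col 7 has {1,3,5,6,9}; box has {1,2,7,9} → only 8 remains.
J4 = 5: row 4 has {1,2,3,4,6,7,8,9}; col 9 has {4,7,9}; box has {1,2,7,8,9} → only 5 remains.
A5 = 2: row 5 has {1,3,5,7,8,9}; col 1 has {1,3,4,7,9}; box has {1,3,6,7,9} → only 2 remains.
G5 = 4: row 5 has {1,2,3,5,7,8,9}; col 7 has {1,3,5,6,8,9}; box has {1,2,5,7,8,9} → only 4 remains.
J5 = 6: row 5 has {1,2,3,4,5,7,8,9}; col 9 has {4,5,7,9}; box has {1,2,4,5,7,8,9} → only 6 remains.
C6 = 4: row 6 has {1,2,6,7}; col 3 has {1,2,3,5,6,7,8,9}; box has {1,2,3,6,7,9} → only 4 remains.
E6 = 9: row 6 has {1,2,4,6,7}; col 5 has {1,8}; box has {1,2,3,4,5,6,7,8} → only 9 remains.
J6 = 3: row 6 has {1,2,4,6,7,9}; col 9 has {4,5,6,7,9}; box has {1,2,4,5,6,7,8,9} → only 3 remains.
A8 = 6: row 8 has {5,8,9}; col 1 has {1,2,3,4,7,9}; box has {1,3,4,5,8,9} → only 6 remains.
A1 = 5: row 1 has {2,3,7,8}; col 1 has {1,2,3,4,6,7,9}; box has {1,2,6,7,8,9} → only 5 remains.
H1 = 1: row 1 has {2,3,5,7,8}; col 8 has {2,3,7,9}; box has {3,4,6,7,9} → only 1 remains.
B2 = 3: row 2 has {4,6,7,9}; col 2 has {1,6,8,9}; box has {1,2,5,6,7,8,9} → only 3 remains.
B3 = 4: row 3 has {1,3,6,7,9}; col 2 has {1,3,6,8,9}; box has {1,2,3,5,6,7,8,9} → only 4 remains.
A6 = 8: row 6 has {1,2,3,4,6,7,9}; col 1 has {1,2,3,4,5,6,7,9}; box has {1,2,3,4,6,7,9} → only 8 remains.
B6 = 5: row 6 has {1,2,3,4,6,7,8,9}; col 2 has {1,3,4,6,8,9}; box has {1,2,3,4,6,7,8,9} → only 5 remains.
H8 = 4: row 8 has {5,6,8,9}; col 8 has {1,2,3,7,9}; box has {3,5,9} → only 4 remains.
F1 = 9: row 1 has {1,2,3,5,7,8}; col 6 has {3,4,5,6,7,8}; box has {3,7} → only 9 remains.
D8 = 1: row 8 has {4,5,6,8,9}; col 4 has {2,3,5,7,9}; box has {5,8,9} → only 1 remains.
F8 = 2: row 8 has {1,4,5,6,8,9}; col 6 has {3,4,5,6,7,8,9}; box has {1,5,8,9} → only 2 remains.
D2 = 8: row 2 has {3,4,6,7,9}; col 4 has {1,2,3,5,7,9}; box has {3,7,9} → only 8 remains.
F2 = 1: row 2 has {3,4,6,7,8,9}; col 6 has {2,3,4,5,6,7,8,9}; box has {3,7,8,9} → only 1 remains.
H2 = 5: row 2 has {1,3,4,6,7,8,9}; col 8 has {1,2,3,4,7,9}; box has {1,3,4,6,7,9} → only 5 remains.
H3 = 8: row 3 has {1,3,4,6,7,9}; col 8 has {1,2,3,4,5,7,9}; box has {1,3,4,5,6,7,9} → only 8 remains.
J3 = 2: row 3 has {1,3,4,6,7,8,9}; col 9 has {3,4,5,6,7,9}; box has {1,3,4,5,6,7,8,9} → only 2 remains.
D7 = 6: row 7 has {3,4,5,8,9}; col 4 has {1,2,3,5,7,8,9}; box has {1,2,5,8,9} → only 6 remains.
E7 = 7: row 7 has {3,4,5,6,8,9}; col 5 has {1,8,9}; box has {1,2,5,6,8,9} → only 7 remains.
G7 = 2: row 7 has {3,4,5,6,7,8,9}; col 7 has {1,3,4,5,6,8,9}; box has {3,4,5,9} → only 2 remains.
J7 = 1: row 7 has {2,3,4,5,6,7,8,9}; col 9 has {2,3,4,5,6,7,9}; box has {2,3,4,5,9} → only 1 remains.
B8 = 7: row 8 has {1,2,4,5,6,8,9}; col 2 has {1,3,4,5,6,8,9}; box has {1,3,4,5,6,8,9} → only 7 remains.
E8 = 3: row 8 has {1,2,4,5,6,7,8,9}; col 5 has {1,7,8,9}; box has {1,2,5,6,7,8,9} → only 3 remains.
B9 = 2: row 9 has {1,3,5,9}; col 2 has {1,3,4,5,6,7,8,9}; box has {1,3,4,5,6,7,8,9} → only 2 remains.
E9 = 4: row 9 has {1,2,3,5,9}; col 5 has {1,3,7,8,9}; box has {1,2,3,5,6,7,8,9} → only 4 remains.
G9 = 7: row 9 has {1,2,3,4,5,9}; col 7 has {1,2,3,4,5,6,8,9}; box has {1,2,3,4,5,9} → only 7 remains.
H9 = 6: row 9 has {1,2,3,4,5,7,9}; col 8 has {1,2,3,4,5,7,8,9}; box has {1,2,3,4,5,7,9} → only 6 remains.
J9 = 8: row 9 has {1,2,3,4,5,6,7,9}; col 9 has {1,2,3,4,5,6,7,9}; box has {1,2,3,4,5,6,7,9} → only 8 remains.
D1 = 4: row 1 has {1,2,3,5,7,8,9}; col 4 has {1,2,3,5,6,7,8,9}; box has {1,3,7,8,9} → only 4 remains.
E1 = 6: row 1 has {1,2,3,4,5,7,8,9}; col 5 has {1,3,4,7,8,9}; box has {1,3,4,7,8,9} → only 6 remains.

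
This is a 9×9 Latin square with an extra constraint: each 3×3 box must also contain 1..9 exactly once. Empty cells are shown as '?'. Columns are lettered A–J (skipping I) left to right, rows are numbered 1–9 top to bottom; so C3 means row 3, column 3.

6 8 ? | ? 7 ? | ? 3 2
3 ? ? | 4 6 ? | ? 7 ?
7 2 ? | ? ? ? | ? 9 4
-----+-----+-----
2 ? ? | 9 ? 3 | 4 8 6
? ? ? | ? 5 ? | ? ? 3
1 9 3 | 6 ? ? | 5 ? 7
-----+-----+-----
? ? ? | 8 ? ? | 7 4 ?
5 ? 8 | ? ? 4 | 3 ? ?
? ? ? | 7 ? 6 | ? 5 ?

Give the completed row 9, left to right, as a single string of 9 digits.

431796258

G1 = 1 (sole candidate).
G2 = 8 (sole candidate).
J2 = 5 (sole candidate).
G3 = 6 (sole candidate).
E4 = 1 (sole candidate).
D5 = 2 (sole candidate).
G5 = 9 (sole candidate).
H5 = 1 (sole candidate).
F6 = 8 (sole candidate).
H6 = 2 (sole candidate).
A7 = 9 (sole candidate).
J7 = 1 (sole candidate).
D8 = 1 (sole candidate).
H8 = 6 (sole candidate).
J8 = 9 (sole candidate).
A9 = 4: row 9 has {5,6,7}; col 1 has {1,2,3,5,6,7,9}; box has {5,8,9} → only 4 remains.
G9 = 2: row 9 has {4,5,6,7}; col 7 has {1,3,4,5,6,7,8,9}; box has {1,3,4,5,6,7,9} → only 2 remains.
J9 = 8: row 9 has {2,4,5,6,7}; col 9 has {1,2,3,4,5,6,7,9}; box has {1,2,3,4,5,6,7,9} → only 8 remains.
D1 = 5 (sole candidate).
F1 = 9 (sole candidate).
B2 = 1 (sole candidate).
C2 = 9 (sole candidate).
F2 = 2 (sole candidate).
C3 = 5 (sole candidate).
D3 = 3 (sole candidate).
E3 = 8 (sole candidate).
F3 = 1 (sole candidate).
C4 = 7 (sole candidate).
A5 = 8 (sole candidate).
F5 = 7 (sole candidate).
E6 = 4 (sole candidate).
F7 = 5 (sole candidate).
B8 = 7 (sole candidate).
E8 = 2 (sole candidate).
B9 = 3: row 9 has {2,4,5,6,7,8}; col 2 has {1,2,7,8,9}; box has {4,5,7,8,9} → only 3 remains.
C9 = 1: row 9 has {2,3,4,5,6,7,8}; col 3 has {3,5,7,8,9}; box has {3,4,5,7,8,9} → only 1 remains.
E9 = 9: row 9 has {1,2,3,4,5,6,7,8}; col 5 has {1,2,4,5,6,7,8}; box has {1,2,4,5,6,7,8} → only 9 remains.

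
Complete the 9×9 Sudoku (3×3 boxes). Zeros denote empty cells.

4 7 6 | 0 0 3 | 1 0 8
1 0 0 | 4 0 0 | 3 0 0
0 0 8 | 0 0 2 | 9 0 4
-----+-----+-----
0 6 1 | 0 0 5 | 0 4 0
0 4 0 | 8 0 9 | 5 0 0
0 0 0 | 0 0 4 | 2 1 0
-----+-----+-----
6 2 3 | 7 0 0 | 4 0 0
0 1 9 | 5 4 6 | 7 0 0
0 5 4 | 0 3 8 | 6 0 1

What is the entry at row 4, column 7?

row 1, column 4 = 9 (sole candidate).
row 1, column 5 = 5 (sole candidate).
row 1, column 8 = 2 (sole candidate).
row 2, column 2 = 9 (sole candidate).
row 2, column 6 = 7 (sole candidate).
row 3, column 2 = 3 (sole candidate).
row 4, column 7 = 8: row 4 has {1,4,5,6}; col 7 has {1,2,3,4,5,6,7,9}; box has {1,2,4,5} → only 8 remains.

8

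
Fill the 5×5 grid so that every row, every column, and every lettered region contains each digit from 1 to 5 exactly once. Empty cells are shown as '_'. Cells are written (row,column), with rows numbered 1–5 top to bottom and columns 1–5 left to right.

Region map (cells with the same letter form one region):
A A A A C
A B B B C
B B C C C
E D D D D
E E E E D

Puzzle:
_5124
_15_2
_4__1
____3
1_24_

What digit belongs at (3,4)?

(1,1) = 3 (sole candidate).
(2,1) = 4 (sole candidate).
(2,4) = 3 (sole candidate).
(3,1) = 2 (sole candidate).
(3,3) = 3 (sole candidate).
(3,4) = 5: row 3 has {1,2,3,4}; col 4 has {2,3,4}; region has {1,2,3,4} → only 5 remains.

5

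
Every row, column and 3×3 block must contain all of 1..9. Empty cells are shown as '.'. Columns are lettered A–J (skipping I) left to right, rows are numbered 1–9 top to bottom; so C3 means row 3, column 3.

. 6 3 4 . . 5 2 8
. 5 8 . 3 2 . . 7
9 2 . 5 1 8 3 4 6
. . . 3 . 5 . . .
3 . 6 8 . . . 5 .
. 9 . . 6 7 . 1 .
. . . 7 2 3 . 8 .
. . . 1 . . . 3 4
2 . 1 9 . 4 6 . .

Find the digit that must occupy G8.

F1 = 9: row 1 has {2,3,4,5,6,8}; col 6 has {2,3,4,5,7,8}; box has {1,2,3,4,5,8} → only 9 remains.
D2 = 6: row 2 has {2,3,5,7,8}; col 4 has {1,3,4,5,7,8,9}; box has {1,2,3,4,5,8,9} → only 6 remains.
H2 = 9: row 2 has {2,3,5,6,7,8}; col 8 has {1,2,3,4,5,8}; box has {2,3,4,5,6,7,8} → only 9 remains.
C3 = 7: row 3 has {1,2,3,4,5,6,8,9}; col 3 has {1,3,6,8}; box has {2,3,5,6,8,9} → only 7 remains.
F5 = 1: row 5 has {3,5,6,8}; col 6 has {2,3,4,5,7,8,9}; box has {3,5,6,7,8} → only 1 remains.
D6 = 2: row 6 has {1,6,7,9}; col 4 has {1,3,4,5,6,7,8,9}; box has {1,3,5,6,7,8} → only 2 remains.
J6 = 3: row 6 has {1,2,6,7,9}; col 9 has {4,6,7,8}; box has {1,5} → only 3 remains.
B7 = 4: row 7 has {2,3,7,8}; col 2 has {2,5,6,9}; box has {1,2} → only 4 remains.
F8 = 6: row 8 has {1,3,4}; col 6 has {1,2,3,4,5,7,8,9}; box has {1,2,3,4,7,9} → only 6 remains.
H9 = 7: row 9 has {1,2,4,6,9}; col 8 has {1,2,3,4,5,8,9}; box has {3,4,6,8} → only 7 remains.
J9 = 5: row 9 has {1,2,4,6,7,9}; col 9 has {3,4,6,7,8}; box has {3,4,6,7,8} → only 5 remains.
A1 = 1: row 1 has {2,3,4,5,6,8,9}; col 1 has {2,3,9}; box has {2,3,5,6,7,8,9} → only 1 remains.
E1 = 7: row 1 has {1,2,3,4,5,6,8,9}; col 5 has {1,2,3,6}; box has {1,2,3,4,5,6,8,9} → only 7 remains.
A2 = 4: row 2 has {2,3,5,6,7,8,9}; col 1 has {1,2,3,9}; box has {1,2,3,5,6,7,8,9} → only 4 remains.
G2 = 1: row 2 has {2,3,4,5,6,7,8,9}; col 7 has {3,5,6}; box has {2,3,4,5,6,7,8,9} → only 1 remains.
H4 = 6: row 4 has {3,5}; col 8 has {1,2,3,4,5,7,8,9}; box has {1,3,5} → only 6 remains.
B5 = 7: row 5 has {1,3,5,6,8}; col 2 has {2,4,5,6,9}; box has {3,6,9} → only 7 remains.
G7 = 9: row 7 has {2,3,4,7,8}; col 7 has {1,3,5,6}; box has {3,4,5,6,7,8} → only 9 remains.
J7 = 1: row 7 has {2,3,4,7,8,9}; col 9 has {3,4,5,6,7,8}; box has {3,4,5,6,7,8,9} → only 1 remains.
B8 = 8: row 8 has {1,3,4,6}; col 2 has {2,4,5,6,7,9}; box has {1,2,4} → only 8 remains.
E8 = 5: row 8 has {1,3,4,6,8}; col 5 has {1,2,3,6,7}; box has {1,2,3,4,6,7,9} → only 5 remains.
G8 = 2: row 8 has {1,3,4,5,6,8}; col 7 has {1,3,5,6,9}; box has {1,3,4,5,6,7,8,9} → only 2 remains.

2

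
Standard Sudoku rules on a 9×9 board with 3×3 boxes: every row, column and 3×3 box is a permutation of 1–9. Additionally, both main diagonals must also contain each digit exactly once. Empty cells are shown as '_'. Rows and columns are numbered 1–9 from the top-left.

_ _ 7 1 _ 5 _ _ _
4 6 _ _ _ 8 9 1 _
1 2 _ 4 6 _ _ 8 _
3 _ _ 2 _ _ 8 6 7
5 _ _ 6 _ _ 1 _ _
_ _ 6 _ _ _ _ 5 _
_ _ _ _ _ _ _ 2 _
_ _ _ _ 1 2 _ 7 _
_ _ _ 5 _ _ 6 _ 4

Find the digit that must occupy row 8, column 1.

6

row 1, column 9 = 6: in row 1, 6 can only go here (every other open cell in that row sees a 6).
row 4, column 5 = 5: in row 4, 5 can only go here (every other open cell in that row sees a 5).
row 8, column 1 = 6: in row 8, 6 can only go here (every other open cell in that row sees a 6).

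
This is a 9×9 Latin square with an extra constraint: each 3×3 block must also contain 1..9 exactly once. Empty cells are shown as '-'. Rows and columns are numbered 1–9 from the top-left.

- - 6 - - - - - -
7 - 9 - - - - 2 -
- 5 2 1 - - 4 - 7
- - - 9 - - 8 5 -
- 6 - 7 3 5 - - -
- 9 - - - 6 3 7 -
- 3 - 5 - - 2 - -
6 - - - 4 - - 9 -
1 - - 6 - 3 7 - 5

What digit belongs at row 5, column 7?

row 8, column 7 = 1: row 8 has {4,6,9}; col 7 has {2,3,4,7,8}; box has {2,5,7,9} → only 1 remains.
row 5, column 7 = 9: row 5 has {3,5,6,7}; col 7 has {1,2,3,4,7,8}; box has {3,5,7,8} → only 9 remains.

9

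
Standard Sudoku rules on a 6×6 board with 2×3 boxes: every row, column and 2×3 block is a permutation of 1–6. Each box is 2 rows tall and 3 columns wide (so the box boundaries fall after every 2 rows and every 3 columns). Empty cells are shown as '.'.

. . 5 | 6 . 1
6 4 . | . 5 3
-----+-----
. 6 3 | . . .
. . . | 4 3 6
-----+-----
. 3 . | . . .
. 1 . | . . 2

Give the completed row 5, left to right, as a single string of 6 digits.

R1C2 = 2: row 1 has {1,5,6}; col 2 has {1,3,4,6}; box has {4,5,6} → only 2 remains.
R1C5 = 4: row 1 has {1,2,5,6}; col 5 has {3,5}; box has {1,3,5,6} → only 4 remains.
R2C3 = 1: row 2 has {3,4,5,6}; col 3 has {3,5}; box has {2,4,5,6} → only 1 remains.
R2C4 = 2: row 2 has {1,3,4,5,6}; col 4 has {4,6}; box has {1,3,4,5,6} → only 2 remains.
R3C6 = 5: row 3 has {3,6}; col 6 has {1,2,3,6}; box has {3,4,6} → only 5 remains.
R4C2 = 5: row 4 has {3,4,6}; col 2 has {1,2,3,4,6}; box has {3,6} → only 5 remains.
R4C3 = 2: row 4 has {3,4,5,6}; col 3 has {1,3,5}; box has {3,5,6} → only 2 remains.
R5C6 = 4: row 5 has {3}; col 6 has {1,2,3,5,6}; box has {2} → only 4 remains.
R6C5 = 6: row 6 has {1,2}; col 5 has {3,4,5}; box has {2,4} → only 6 remains.
R1C1 = 3: row 1 has {1,2,4,5,6}; col 1 has {6}; box has {1,2,4,5,6} → only 3 remains.
R3C4 = 1: row 3 has {3,5,6}; col 4 has {2,4,6}; box has {3,4,5,6} → only 1 remains.
R3C5 = 2: row 3 has {1,3,5,6}; col 5 has {3,4,5,6}; box has {1,3,4,5,6} → only 2 remains.
R4C1 = 1: row 4 has {2,3,4,5,6}; col 1 has {3,6}; box has {2,3,5,6} → only 1 remains.
R5C3 = 6: row 5 has {3,4}; col 3 has {1,2,3,5}; box has {1,3} → only 6 remains.
R5C4 = 5: row 5 has {3,4,6}; col 4 has {1,2,4,6}; box has {2,4,6} → only 5 remains.
R5C5 = 1: row 5 has {3,4,5,6}; col 5 has {2,3,4,5,6}; box has {2,4,5,6} → only 1 remains.
R6C3 = 4: row 6 has {1,2,6}; col 3 has {1,2,3,5,6}; box has {1,3,6} → only 4 remains.
R6C4 = 3: row 6 has {1,2,4,6}; col 4 has {1,2,4,5,6}; box has {1,2,4,5,6} → only 3 remains.
R3C1 = 4: row 3 has {1,2,3,5,6}; col 1 has {1,3,6}; box has {1,2,3,5,6} → only 4 remains.
R5C1 = 2: row 5 has {1,3,4,5,6}; col 1 has {1,3,4,6}; box has {1,3,4,6} → only 2 remains.

236514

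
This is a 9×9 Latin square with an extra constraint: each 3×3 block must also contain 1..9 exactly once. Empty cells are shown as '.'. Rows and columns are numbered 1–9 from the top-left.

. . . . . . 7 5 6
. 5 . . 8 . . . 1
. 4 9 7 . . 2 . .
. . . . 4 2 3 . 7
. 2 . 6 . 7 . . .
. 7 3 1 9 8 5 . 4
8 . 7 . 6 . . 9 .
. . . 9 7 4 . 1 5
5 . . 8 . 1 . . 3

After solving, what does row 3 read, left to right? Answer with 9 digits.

149756238

R3C9 = 8: row 3 has {2,4,7,9}; col 9 has {1,3,4,5,6,7}; box has {1,2,5,6,7} → only 8 remains.
R4C4 = 5: row 4 has {2,3,4,7}; col 4 has {1,6,7,8,9}; box has {1,2,4,6,7,8,9} → only 5 remains.
R5C5 = 3: row 5 has {2,6,7}; col 5 has {4,6,7,8,9}; box has {1,2,4,5,6,7,8,9} → only 3 remains.
R5C8 = 8: row 5 has {2,3,6,7}; col 8 has {1,5,9}; box has {3,4,5,7} → only 8 remains.
R5C9 = 9: row 5 has {2,3,6,7,8}; col 9 has {1,3,4,5,6,7,8}; box has {3,4,5,7,8} → only 9 remains.
R6C1 = 6: row 6 has {1,3,4,5,7,8,9}; col 1 has {5,8}; box has {2,3,7} → only 6 remains.
R6C8 = 2: row 6 has {1,3,4,5,6,7,8,9}; col 8 has {1,5,8,9}; box has {3,4,5,7,8,9} → only 2 remains.
R7C7 = 4: row 7 has {6,7,8,9}; col 7 has {2,3,5,7}; box has {1,3,5,9} → only 4 remains.
R7C9 = 2: row 7 has {4,6,7,8,9}; col 9 has {1,3,4,5,6,7,8,9}; box has {1,3,4,5,9} → only 2 remains.
R9C5 = 2: row 9 has {1,3,5,8}; col 5 has {3,4,6,7,8,9}; box has {1,4,6,7,8,9} → only 2 remains.
R9C7 = 6: row 9 has {1,2,3,5,8}; col 7 has {2,3,4,5,7}; box has {1,2,3,4,5,9} → only 6 remains.
R9C8 = 7: row 9 has {1,2,3,5,6,8}; col 8 has {1,2,5,8,9}; box has {1,2,3,4,5,6,9} → only 7 remains.
R1C5 = 1: row 1 has {5,6,7}; col 5 has {2,3,4,6,7,8,9}; box has {7,8} → only 1 remains.
R2C7 = 9: row 2 has {1,5,8}; col 7 has {2,3,4,5,6,7}; box has {1,2,5,6,7,8} → only 9 remains.
R3C5 = 5: row 3 has {2,4,7,8,9}; col 5 has {1,2,3,4,6,7,8,9}; box has {1,7,8} → only 5 remains.
R3C8 = 3: row 3 has {2,4,5,7,8,9}; col 8 has {1,2,5,7,8,9}; box has {1,2,5,6,7,8,9} → only 3 remains.
R4C8 = 6: row 4 has {2,3,4,5,7}; col 8 has {1,2,3,5,7,8,9}; box has {2,3,4,5,7,8,9} → only 6 remains.
R5C7 = 1: row 5 has {2,3,6,7,8,9}; col 7 has {2,3,4,5,6,7,9}; box has {2,3,4,5,6,7,8,9} → only 1 remains.
R7C4 = 3: row 7 has {2,4,6,7,8,9}; col 4 has {1,5,6,7,8,9}; box has {1,2,4,6,7,8,9} → only 3 remains.
R7C6 = 5: row 7 has {2,3,4,6,7,8,9}; col 6 has {1,2,4,7,8}; box has {1,2,3,4,6,7,8,9} → only 5 remains.
R8C7 = 8: row 8 has {1,4,5,7,9}; col 7 has {1,2,3,4,5,6,7,9}; box has {1,2,3,4,5,6,7,9} → only 8 remains.
R9C2 = 9: row 9 has {1,2,3,5,6,7,8}; col 2 has {2,4,5,7}; box has {5,7,8} → only 9 remains.
R9C3 = 4: row 9 has {1,2,3,5,6,7,8,9}; col 3 has {3,7,9}; box has {5,7,8,9} → only 4 remains.
R2C8 = 4: row 2 has {1,5,8,9}; col 8 has {1,2,3,5,6,7,8,9}; box has {1,2,3,5,6,7,8,9} → only 4 remains.
R3C1 = 1: row 3 has {2,3,4,5,7,8,9}; col 1 has {5,6,8}; box has {4,5,9} → only 1 remains.
R3C6 = 6: row 3 has {1,2,3,4,5,7,8,9}; col 6 has {1,2,4,5,7,8}; box has {1,5,7,8} → only 6 remains.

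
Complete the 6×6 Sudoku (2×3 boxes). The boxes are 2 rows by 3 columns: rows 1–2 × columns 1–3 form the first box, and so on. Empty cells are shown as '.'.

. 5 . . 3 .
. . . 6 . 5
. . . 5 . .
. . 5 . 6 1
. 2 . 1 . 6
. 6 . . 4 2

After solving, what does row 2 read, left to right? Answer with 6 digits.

342615

r1c6 = 4 (sole candidate).
r3c5 = 2 (sole candidate).
r3c6 = 3 (sole candidate).
r4c4 = 4 (sole candidate).
r5c5 = 5 (sole candidate).
r6c4 = 3 (sole candidate).
r1c4 = 2 (sole candidate).
r2c5 = 1: row 2 has {5,6}; col 5 has {2,3,4,5,6}; box has {2,3,4,5,6} → only 1 remains.
r4c2 = 3 (sole candidate).
r6c3 = 1 (sole candidate).
r1c3 = 6 (sole candidate).
r2c2 = 4: row 2 has {1,5,6}; col 2 has {2,3,5,6}; box has {5,6} → only 4 remains.
r3c2 = 1 (sole candidate).
r3c3 = 4 (sole candidate).
r4c1 = 2 (sole candidate).
r5c3 = 3 (sole candidate).
r6c1 = 5 (sole candidate).
r1c1 = 1 (sole candidate).
r2c1 = 3: row 2 has {1,4,5,6}; col 1 has {1,2,5}; box has {1,4,5,6} → only 3 remains.
r2c3 = 2: row 2 has {1,3,4,5,6}; col 3 has {1,3,4,5,6}; box has {1,3,4,5,6} → only 2 remains.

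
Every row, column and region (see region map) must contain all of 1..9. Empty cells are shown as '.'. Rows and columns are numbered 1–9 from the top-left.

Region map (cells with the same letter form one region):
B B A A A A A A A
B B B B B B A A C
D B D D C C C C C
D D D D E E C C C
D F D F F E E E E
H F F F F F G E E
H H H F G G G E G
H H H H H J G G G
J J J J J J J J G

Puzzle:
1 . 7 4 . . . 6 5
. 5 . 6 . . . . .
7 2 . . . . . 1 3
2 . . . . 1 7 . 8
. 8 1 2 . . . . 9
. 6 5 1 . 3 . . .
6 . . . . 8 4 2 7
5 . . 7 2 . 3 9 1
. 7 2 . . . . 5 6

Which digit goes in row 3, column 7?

row 4, column 8 = 4: row 4 has {1,2,7,8}; col 8 has {1,2,5,6,9}; region has {1,3,7,8} → only 4 remains.
row 6, column 7 = 2: row 6 has {1,3,5,6}; col 7 has {3,4,7}; region has {1,3,4,6,7,8,9} → only 2 remains.
row 6, column 9 = 4: row 6 has {1,2,3,5,6}; col 9 has {1,3,5,6,7,8,9}; region has {1,2,9} → only 4 remains.
row 7, column 4 = 9: row 7 has {2,4,6,7,8}; col 4 has {1,2,4,6,7}; region has {1,2,3,5,6,8} → only 9 remains.
row 7, column 5 = 5: row 7 has {2,4,6,7,8,9}; col 5 has {2}; region has {1,2,3,4,6,7,8,9} → only 5 remains.
row 8, column 2 = 4: row 8 has {1,2,3,5,7,9}; col 2 has {2,5,6,7,8}; region has {2,5,6,7} → only 4 remains.
row 8, column 3 = 8: row 8 has {1,2,3,4,5,7,9}; col 3 has {1,2,5,7}; region has {2,4,5,6,7} → only 8 remains.
row 8, column 6 = 6: row 8 has {1,2,3,4,5,7,8,9}; col 6 has {1,3,8}; region has {2,5,7} → only 6 remains.
row 2, column 9 = 2: row 2 has {5,6}; col 9 has {1,3,4,5,6,7,8,9}; region has {1,3,4,7,8} → only 2 remains.
row 6, column 1 = 9: row 6 has {1,2,3,4,5,6}; col 1 has {1,2,5,6,7}; region has {2,4,5,6,7,8} → only 9 remains.
row 6, column 5 = 7: row 6 has {1,2,3,4,5,6,9}; col 5 has {2,5}; region has {1,2,3,5,6,8,9} → only 7 remains.
row 6, column 8 = 8: row 6 has {1,2,3,4,5,6,7,9}; col 8 has {1,2,4,5,6,9}; region has {1,2,4,9} → only 8 remains.
row 7, column 3 = 3: row 7 has {2,4,5,6,7,8,9}; col 3 has {1,2,5,7,8}; region has {2,4,5,6,7,8,9} → only 3 remains.
row 2, column 8 = 3: row 2 has {2,5,6}; col 8 has {1,2,4,5,6,8,9}; region has {4,5,6,7} → only 3 remains.
row 5, column 5 = 4: row 5 has {1,2,8,9}; col 5 has {2,5,7}; region has {1,2,3,5,6,7,8,9} → only 4 remains.
row 5, column 8 = 7: row 5 has {1,2,4,8,9}; col 8 has {1,2,3,4,5,6,8,9}; region has {1,2,4,8,9} → only 7 remains.
row 7, column 2 = 1: row 7 has {2,3,4,5,6,7,8,9}; col 2 has {2,4,5,6,7,8}; region has {2,3,4,5,6,7,8,9} → only 1 remains.
row 5, column 1 = 3: row 5 has {1,2,4,7,8,9}; col 1 has {1,2,5,6,7,9}; region has {1,2,7} → only 3 remains.
row 5, column 6 = 5: row 5 has {1,2,3,4,7,8,9}; col 6 has {1,3,6,8}; region has {1,2,4,7,8,9} → only 5 remains.
row 5, column 7 = 6: row 5 has {1,2,3,4,5,7,8,9}; col 7 has {2,3,4,7}; region has {1,2,4,5,7,8,9} → only 6 remains.
row 3, column 6 = 9: row 3 has {1,2,3,7}; col 6 has {1,3,5,6,8}; region has {1,2,3,4,7,8} → only 9 remains.
row 3, column 7 = 5: row 3 has {1,2,3,7,9}; col 7 has {2,3,4,6,7}; region has {1,2,3,4,7,8,9} → only 5 remains.

5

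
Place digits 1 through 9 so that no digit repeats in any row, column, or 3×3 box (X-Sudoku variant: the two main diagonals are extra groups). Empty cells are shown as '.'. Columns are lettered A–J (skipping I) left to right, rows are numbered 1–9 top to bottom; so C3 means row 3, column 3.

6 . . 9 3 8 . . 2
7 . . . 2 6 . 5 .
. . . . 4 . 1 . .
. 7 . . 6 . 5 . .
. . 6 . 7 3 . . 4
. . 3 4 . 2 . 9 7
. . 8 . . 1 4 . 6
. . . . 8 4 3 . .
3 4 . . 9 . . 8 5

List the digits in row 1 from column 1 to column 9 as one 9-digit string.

615938742

G1 = 7: row 1 has {2,3,6,8,9}; col 7 has {1,3,4,5}; box has {1,2,5} → only 7 remains.
H1 = 4: row 1 has {2,3,6,7,8,9}; col 8 has {5,8,9}; box has {1,2,5,7} → only 4 remains.
D2 = 1 (sole candidate).
C3 = 9 (sole candidate).
D4 = 8 (sole candidate).
F4 = 9 (sole candidate).
D5 = 5 (sole candidate).
E6 = 1 (sole candidate).
E7 = 5 (sole candidate).
B8 = 6 (sole candidate).
H8 = 1 (sole candidate).
J8 = 9 (sole candidate).
F9 = 7 (sole candidate).
G9 = 2 (sole candidate).
B2 = 3 (sole candidate).
C2 = 4 (sole candidate).
J2 = 8 (sole candidate).
D3 = 7 (sole candidate).
F3 = 5 (sole candidate).
J3 = 3 (sole candidate).
J4 = 1 (sole candidate).
G5 = 8 (sole candidate).
H5 = 2 (sole candidate).
G6 = 6 (sole candidate).
H7 = 7 (sole candidate).
D8 = 2 (sole candidate).
C9 = 1 (sole candidate).
D9 = 6 (sole candidate).
C1 = 5: row 1 has {2,3,4,6,7,8,9}; col 3 has {1,3,4,6,8,9}; box has {3,4,6,7,9} → only 5 remains.
G2 = 9 (sole candidate).
H3 = 6 (sole candidate).
C4 = 2 (sole candidate).
H4 = 3 (sole candidate).
D7 = 3 (sole candidate).
A8 = 5 (sole candidate).
C8 = 7 (sole candidate).
B1 = 1: row 1 has {2,3,4,5,6,7,8,9}; col 2 has {3,4,6,7}; box has {3,4,5,6,7,9} → only 1 remains.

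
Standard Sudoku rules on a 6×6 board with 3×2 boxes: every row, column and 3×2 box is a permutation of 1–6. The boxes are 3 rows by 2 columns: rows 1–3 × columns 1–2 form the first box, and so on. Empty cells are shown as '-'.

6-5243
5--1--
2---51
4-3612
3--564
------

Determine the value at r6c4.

4

r1c2 = 1: row 1 has {2,3,4,5,6}; col 2 has {}; box has {2,5,6} → only 1 remains.
r2c5 = 2: row 2 has {1,5}; col 5 has {1,4,5,6}; box has {1,3,4,5} → only 2 remains.
r2c6 = 6: row 2 has {1,2,5}; col 6 has {1,2,3,4}; box has {1,2,3,4,5} → only 6 remains.
r4c2 = 5: row 4 has {1,2,3,4,6}; col 2 has {1}; box has {3,4} → only 5 remains.
r5c2 = 2: row 5 has {3,4,5,6}; col 2 has {1,5}; box has {3,4,5} → only 2 remains.
r5c3 = 1: row 5 has {2,3,4,5,6}; col 3 has {3,5}; box has {3,5,6} → only 1 remains.
r6c1 = 1: row 6 has {}; col 1 has {2,3,4,5,6}; box has {2,3,4,5} → only 1 remains.
r6c2 = 6: row 6 has {1}; col 2 has {1,2,5}; box has {1,2,3,4,5} → only 6 remains.
r6c4 = 4: row 6 has {1,6}; col 4 has {1,2,5,6}; box has {1,3,5,6} → only 4 remains.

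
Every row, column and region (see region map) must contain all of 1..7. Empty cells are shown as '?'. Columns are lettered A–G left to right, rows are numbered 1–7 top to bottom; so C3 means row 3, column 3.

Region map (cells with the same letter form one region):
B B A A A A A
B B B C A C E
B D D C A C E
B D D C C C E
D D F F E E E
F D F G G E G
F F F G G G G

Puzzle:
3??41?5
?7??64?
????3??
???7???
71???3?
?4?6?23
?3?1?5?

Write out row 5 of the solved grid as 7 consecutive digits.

F1 = 7: row 1 has {1,3,4,5}; col 6 has {2,3,4,5}; region has {1,3,4,5,6} → only 7 remains.
G2 = 1: row 2 has {4,6,7}; col 7 has {3,5}; region has {2,3} → only 1 remains.
E6 = 7: row 6 has {2,3,4,6}; col 5 has {1,3,6}; region has {1,3,5,6} → only 7 remains.
C1 = 2: row 1 has {1,3,4,5,7}; col 3 has {}; region has {1,3,4,5,6,7} → only 2 remains.
C2 = 5: row 2 has {1,4,6,7}; col 3 has {2}; region has {3,7} → only 5 remains.
C3 = 6: row 3 has {3}; col 3 has {2,5}; region has {1,4,7} → only 6 remains.
F3 = 1: row 3 has {3,6}; col 6 has {2,3,4,5,7}; region has {4,7} → only 1 remains.
C4 = 3: row 4 has {7}; col 3 has {2,5,6}; region has {1,4,6,7} → only 3 remains.
F4 = 6: row 4 has {3,7}; col 6 has {1,2,3,4,5,7}; region has {1,4,7} → only 6 remains.
G4 = 4: row 4 has {3,6,7}; col 7 has {1,3,5}; region has {1,2,3} → only 4 remains.
C5 = 4: row 5 has {1,3,7}; col 3 has {2,3,5,6}; region has {3} → only 4 remains.
E5 = 5: row 5 has {1,3,4,7}; col 5 has {1,3,6,7}; region has {1,2,3,4} → only 5 remains.
G5 = 6: row 5 has {1,3,4,5,7}; col 7 has {1,3,4,5}; region has {1,2,3,4,5} → only 6 remains.
C6 = 1: row 6 has {2,3,4,6,7}; col 3 has {2,3,4,5,6}; region has {3,4} → only 1 remains.
C7 = 7: row 7 has {1,3,5}; col 3 has {1,2,3,4,5,6}; region has {1,3,4} → only 7 remains.
G7 = 2: row 7 has {1,3,5,7}; col 7 has {1,3,4,5,6}; region has {1,3,5,6,7} → only 2 remains.
B1 = 6: row 1 has {1,2,3,4,5,7}; col 2 has {1,3,4,7}; region has {3,5,7} → only 6 remains.
A2 = 2: row 2 has {1,4,5,6,7}; col 1 has {3,7}; region has {3,5,6,7} → only 2 remains.
D2 = 3: row 2 has {1,2,4,5,6,7}; col 4 has {1,4,6,7}; region has {1,4,6,7} → only 3 remains.
A3 = 4: row 3 has {1,3,6}; col 1 has {2,3,7}; region has {2,3,5,6,7} → only 4 remains.
G3 = 7: row 3 has {1,3,4,6}; col 7 has {1,2,3,4,5,6}; region has {1,2,3,4,5,6} → only 7 remains.
A4 = 1: row 4 has {3,4,6,7}; col 1 has {2,3,4,7}; region has {2,3,4,5,6,7} → only 1 remains.
E4 = 2: row 4 has {1,3,4,6,7}; col 5 has {1,3,5,6,7}; region has {1,3,4,6,7} → only 2 remains.
D5 = 2: row 5 has {1,3,4,5,6,7}; col 4 has {1,3,4,6,7}; region has {1,3,4,7} → only 2 remains.

7142536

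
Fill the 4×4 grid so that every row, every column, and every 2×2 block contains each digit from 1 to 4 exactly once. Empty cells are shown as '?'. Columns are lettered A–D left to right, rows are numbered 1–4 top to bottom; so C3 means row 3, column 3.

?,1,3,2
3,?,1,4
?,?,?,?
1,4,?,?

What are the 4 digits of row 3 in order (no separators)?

A1 = 4: row 1 has {1,2,3}; col 1 has {1,3}; box has {1,3} → only 4 remains.
B2 = 2: row 2 has {1,3,4}; col 2 has {1,4}; box has {1,3,4} → only 2 remains.
A3 = 2: row 3 has {}; col 1 has {1,3,4}; box has {1,4} → only 2 remains.
B3 = 3: row 3 has {2}; col 2 has {1,2,4}; box has {1,2,4} → only 3 remains.
C3 = 4: row 3 has {2,3}; col 3 has {1,3}; box has {} → only 4 remains.
D3 = 1: row 3 has {2,3,4}; col 4 has {2,4}; box has {4} → only 1 remains.

2341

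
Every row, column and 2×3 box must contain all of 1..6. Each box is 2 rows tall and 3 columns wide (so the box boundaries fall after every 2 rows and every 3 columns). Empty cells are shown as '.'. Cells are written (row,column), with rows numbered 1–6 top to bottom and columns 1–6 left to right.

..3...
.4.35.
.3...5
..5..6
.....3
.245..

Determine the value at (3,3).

(4,2) = 1: row 4 has {5,6}; col 2 has {2,3,4}; box has {3,5} → only 1 remains.
(6,6) = 1: row 6 has {2,4,5}; col 6 has {3,5,6}; box has {3,5} → only 1 remains.
(2,6) = 2: row 2 has {3,4,5}; col 6 has {1,3,5,6}; box has {3,5} → only 2 remains.
(6,5) = 6: row 6 has {1,2,4,5}; col 5 has {5}; box has {1,3,5} → only 6 remains.
(1,6) = 4: row 1 has {3}; col 6 has {1,2,3,5,6}; box has {2,3,5} → only 4 remains.
(6,1) = 3: row 6 has {1,2,4,5,6}; col 1 has {}; box has {2,4} → only 3 remains.
(1,5) = 1: row 1 has {3,4}; col 5 has {5,6}; box has {2,3,4,5} → only 1 remains.
(1,4) = 6: row 1 has {1,3,4}; col 4 has {3,5}; box has {1,2,3,4,5} → only 6 remains.
(1,2) = 5: row 1 has {1,3,4,6}; col 2 has {1,2,3,4}; box has {3,4} → only 5 remains.
(5,2) = 6: row 5 has {3}; col 2 has {1,2,3,4,5}; box has {2,3,4} → only 6 remains.
(5,3) = 1: row 5 has {3,6}; col 3 has {3,4,5}; box has {2,3,4,6} → only 1 remains.
(1,1) = 2: row 1 has {1,3,4,5,6}; col 1 has {3}; box has {3,4,5} → only 2 remains.
(2,3) = 6: row 2 has {2,3,4,5}; col 3 has {1,3,4,5}; box has {2,3,4,5} → only 6 remains.
(3,3) = 2: row 3 has {3,5}; col 3 has {1,3,4,5,6}; box has {1,3,5} → only 2 remains.

2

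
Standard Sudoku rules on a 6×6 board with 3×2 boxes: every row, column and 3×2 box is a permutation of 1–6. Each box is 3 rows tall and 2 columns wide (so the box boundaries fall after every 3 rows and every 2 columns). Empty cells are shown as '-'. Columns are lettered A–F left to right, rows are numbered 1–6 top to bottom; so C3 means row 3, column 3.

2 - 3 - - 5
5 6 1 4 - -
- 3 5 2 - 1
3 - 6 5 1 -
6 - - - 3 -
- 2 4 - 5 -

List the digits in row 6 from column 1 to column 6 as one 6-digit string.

124356

D1 = 6 (sole candidate).
E1 = 4 (sole candidate).
E2 = 2 (sole candidate).
F2 = 3 (sole candidate).
A3 = 4 (sole candidate).
E3 = 6 (sole candidate).
B4 = 4 (sole candidate).
F4 = 2 (sole candidate).
C5 = 2 (sole candidate).
D5 = 1 (sole candidate).
F5 = 4 (sole candidate).
A6 = 1: row 6 has {2,4,5}; col 1 has {2,3,4,5,6}; box has {2,3,4,6} → only 1 remains.
D6 = 3: row 6 has {1,2,4,5}; col 4 has {1,2,4,5,6}; box has {1,2,4,5,6} → only 3 remains.
F6 = 6: row 6 has {1,2,3,4,5}; col 6 has {1,2,3,4,5}; box has {1,2,3,4,5} → only 6 remains.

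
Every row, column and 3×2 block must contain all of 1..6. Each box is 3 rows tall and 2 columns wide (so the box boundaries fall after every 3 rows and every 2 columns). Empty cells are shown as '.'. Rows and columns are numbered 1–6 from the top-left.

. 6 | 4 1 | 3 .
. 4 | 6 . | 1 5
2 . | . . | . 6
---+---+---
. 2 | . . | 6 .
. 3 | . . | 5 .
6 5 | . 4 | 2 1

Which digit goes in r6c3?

r1c1 = 5: row 1 has {1,3,4,6}; col 1 has {2,6}; box has {2,4,6} → only 5 remains.
r1c6 = 2: row 1 has {1,3,4,5,6}; col 6 has {1,5,6}; box has {1,3,5,6} → only 2 remains.
r2c1 = 3: row 2 has {1,4,5,6}; col 1 has {2,5,6}; box has {2,4,5,6} → only 3 remains.
r2c4 = 2: row 2 has {1,3,4,5,6}; col 4 has {1,4}; box has {1,4,6} → only 2 remains.
r3c2 = 1: row 3 has {2,6}; col 2 has {2,3,4,5,6}; box has {2,3,4,5,6} → only 1 remains.
r3c5 = 4: row 3 has {1,2,6}; col 5 has {1,2,3,5,6}; box has {1,2,3,5,6} → only 4 remains.
r5c4 = 6: row 5 has {3,5}; col 4 has {1,2,4}; box has {4} → only 6 remains.
r5c6 = 4: row 5 has {3,5,6}; col 6 has {1,2,5,6}; box has {1,2,5,6} → only 4 remains.
r6c3 = 3: row 6 has {1,2,4,5,6}; col 3 has {4,6}; box has {4,6} → only 3 remains.

3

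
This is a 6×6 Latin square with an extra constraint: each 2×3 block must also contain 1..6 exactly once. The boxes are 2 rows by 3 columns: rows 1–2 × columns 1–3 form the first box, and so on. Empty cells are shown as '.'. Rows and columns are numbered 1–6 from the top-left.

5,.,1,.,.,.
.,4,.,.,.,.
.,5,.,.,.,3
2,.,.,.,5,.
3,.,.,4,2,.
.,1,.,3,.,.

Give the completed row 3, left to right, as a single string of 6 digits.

row 2, column 1 = 6: row 2 has {4}; col 1 has {2,3,5}; box has {1,4,5} → only 6 remains.
row 5, column 2 = 6: row 5 has {2,3,4}; col 2 has {1,4,5}; box has {1,3} → only 6 remains.
row 5, column 3 = 5: row 5 has {2,3,4,6}; col 3 has {1}; box has {1,3,6} → only 5 remains.
row 5, column 6 = 1: row 5 has {2,3,4,5,6}; col 6 has {3}; box has {2,3,4} → only 1 remains.
row 6, column 1 = 4: row 6 has {1,3}; col 1 has {2,3,5,6}; box has {1,3,5,6} → only 4 remains.
row 6, column 3 = 2: row 6 has {1,3,4}; col 3 has {1,5}; box has {1,3,4,5,6} → only 2 remains.
row 6, column 5 = 6: row 6 has {1,2,3,4}; col 5 has {2,5}; box has {1,2,3,4} → only 6 remains.
row 6, column 6 = 5: row 6 has {1,2,3,4,6}; col 6 has {1,3}; box has {1,2,3,4,6} → only 5 remains.
row 2, column 3 = 3: row 2 has {4,6}; col 3 has {1,2,5}; box has {1,4,5,6} → only 3 remains.
row 2, column 5 = 1: row 2 has {3,4,6}; col 5 has {2,5,6}; box has {} → only 1 remains.
row 2, column 6 = 2: row 2 has {1,3,4,6}; col 6 has {1,3,5}; box has {1} → only 2 remains.
row 3, column 1 = 1: row 3 has {3,5}; col 1 has {2,3,4,5,6}; box has {2,5} → only 1 remains.
row 3, column 5 = 4: row 3 has {1,3,5}; col 5 has {1,2,5,6}; box has {3,5} → only 4 remains.
row 4, column 2 = 3: row 4 has {2,5}; col 2 has {1,4,5,6}; box has {1,2,5} → only 3 remains.
row 4, column 6 = 6: row 4 has {2,3,5}; col 6 has {1,2,3,5}; box has {3,4,5} → only 6 remains.
row 1, column 2 = 2: row 1 has {1,5}; col 2 has {1,3,4,5,6}; box has {1,3,4,5,6} → only 2 remains.
row 1, column 4 = 6: row 1 has {1,2,5}; col 4 has {3,4}; box has {1,2} → only 6 remains.
row 1, column 5 = 3: row 1 has {1,2,5,6}; col 5 has {1,2,4,5,6}; box has {1,2,6} → only 3 remains.
row 1, column 6 = 4: row 1 has {1,2,3,5,6}; col 6 has {1,2,3,5,6}; box has {1,2,3,6} → only 4 remains.
row 2, column 4 = 5: row 2 has {1,2,3,4,6}; col 4 has {3,4,6}; box has {1,2,3,4,6} → only 5 remains.
row 3, column 3 = 6: row 3 has {1,3,4,5}; col 3 has {1,2,3,5}; box has {1,2,3,5} → only 6 remains.
row 3, column 4 = 2: row 3 has {1,3,4,5,6}; col 4 has {3,4,5,6}; box has {3,4,5,6} → only 2 remains.

156243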